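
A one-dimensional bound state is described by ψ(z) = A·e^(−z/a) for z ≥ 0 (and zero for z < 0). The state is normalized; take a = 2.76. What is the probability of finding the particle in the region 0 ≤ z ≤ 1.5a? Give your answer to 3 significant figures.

The probability is P = ∫ |ψ|² dz over [0, 1.5a].
The normalization integral ∫|ψ|²dz over the whole domain equals a/2·A², and A² cancels in the ratio.
Substituting u = z/a, A² and the length scale cancel in the ratio: P = ∫_{0}^{1.5} e^(-2·u) du / ∫_{0}^{∞} e^(-2·u) du.
Using ∫ e^(-2·u) du = -e^(-2·u)/2, the numerator is 1/2 - e^(-3)/2 and the denominator is 1/2.
This works out to P = 0.9502.

P ≈ 0.950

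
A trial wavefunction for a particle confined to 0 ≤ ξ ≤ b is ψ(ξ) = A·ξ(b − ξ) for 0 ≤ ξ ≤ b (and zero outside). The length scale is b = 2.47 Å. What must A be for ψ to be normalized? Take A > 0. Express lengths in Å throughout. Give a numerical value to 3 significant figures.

Require ∫ |ψ|² dξ = 1 over the whole domain.
Expanding the polynomial and integrating term by term, ∫|ψ|² dξ = A²·(b^5/30).
Substituting b = 2.47 gives A² = 0.3263, so A = 0.5712.

A ≈ 0.571 Å^(-5/2)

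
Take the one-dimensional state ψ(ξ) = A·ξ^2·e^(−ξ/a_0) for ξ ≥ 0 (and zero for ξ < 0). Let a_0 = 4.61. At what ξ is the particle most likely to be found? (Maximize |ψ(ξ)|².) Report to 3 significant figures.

ξ ≈ 9.22

The maximum of |ψ(ξ)|² occurs where its derivative vanishes.
This gives ξ = 2·a_0.
With a_0 = 4.61, the most probable position is 9.220.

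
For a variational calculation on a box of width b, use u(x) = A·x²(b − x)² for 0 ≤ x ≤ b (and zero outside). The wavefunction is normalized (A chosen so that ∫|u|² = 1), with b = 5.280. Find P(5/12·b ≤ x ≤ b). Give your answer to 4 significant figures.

P ≈ 0.6977

P = ∫_{5/12·b}^{b} |u(x)|² dx.
The normalization integral ∫|u|²dx over the whole domain equals b^9/630·A², and A² cancels in the ratio.
Let t = x/b; then A² and the length scale cancel, so P = ∫_{5/12}^{1} t^4·(1 - t)^4 dt ÷ ∫_{0}^{1} t^4·(1 - t)^4 dt.
An antiderivative of t^4·(1 - t)^4 is t^5·(70·t^4 - 315·t^3 + 540·t^2 - 420·t + 126)/630; evaluating from 5/12 to 1 gives ≈ 0.00110741, while the full integral is 1/630.
Evaluating gives P = 0.69767.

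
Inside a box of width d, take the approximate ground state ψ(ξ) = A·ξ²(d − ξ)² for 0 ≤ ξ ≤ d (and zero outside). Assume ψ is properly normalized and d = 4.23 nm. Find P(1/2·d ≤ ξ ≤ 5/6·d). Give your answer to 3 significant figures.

P ≈ 0.491

P = ∫_{1/2·d}^{5/6·d} |ψ(ξ)|² dξ.
Since A² = 1/(d^9/630), this is the region integral divided by the full normalization integral.
In terms of u = ξ/d (A² and the length scale cancel between numerator and denominator), P = [∫_{1/2}^{5/6} u^4·(1 - u)^4 du] / [∫_{0}^{1} u^4·(1 - u)^4 du].
An antiderivative of u^4·(1 - u)^4 is u^5·(70·u^4 - 315·u^3 + 540·u^2 - 420·u + 126)/630; evaluating from 1/2 to 5/6 gives ≈ 0.00077944, while the full integral is 1/630.
Taking the ratio, P = 0.4910.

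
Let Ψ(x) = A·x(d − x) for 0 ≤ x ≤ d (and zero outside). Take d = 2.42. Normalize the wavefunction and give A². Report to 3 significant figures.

A^2 ≈ 0.361

Require ∫ |Ψ|² dx = 1 over the whole domain.
Expanding the polynomial and integrating term by term, the integral (without the A² prefactor) comes out to d^5/30.
Substituting d = 2.42 gives A² = 0.3614, so A = 0.6012.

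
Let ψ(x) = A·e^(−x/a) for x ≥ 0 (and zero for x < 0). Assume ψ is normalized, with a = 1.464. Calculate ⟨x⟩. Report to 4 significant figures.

⟨x⟩ ≈ 0.7320

The expectation value is the |ψ|²-weighted average of x: ∫ x|ψ|² dx.
Evaluating both integrals, ⟨x⟩ = a/2.
With a = 1.464, ⟨x⟩ = 0.73200.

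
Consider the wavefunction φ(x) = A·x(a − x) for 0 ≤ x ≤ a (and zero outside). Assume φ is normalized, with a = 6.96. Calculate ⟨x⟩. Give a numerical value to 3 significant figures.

⟨x⟩ ≈ 3.48

⟨x⟩ = ∫ x |φ|² dx over the full domain.
Expanding the polynomial and integrating term by term, since the A² factors cancel between numerator and denominator, ⟨x⟩ = a/2.
Putting a = 6.96 gives 3.480.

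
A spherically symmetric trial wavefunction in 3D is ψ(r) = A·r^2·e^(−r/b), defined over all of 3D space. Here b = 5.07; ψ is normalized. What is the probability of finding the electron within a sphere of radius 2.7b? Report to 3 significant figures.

With dV = 4πr²dr, the probability is ∫|ψ|² dV over r ≤ 2.7b.
Normalization gives A² = 1/(45·π·b^7/2).
Substituting u = r/b, A², 4π and the length scale all cancel in the ratio: P = ∫_{0}^{2.7} u^6·e^(-2·u) du / ∫_{0}^{∞} u^6·e^(-2·u) du.
An antiderivative of u^6·e^(-2·u) is -(4·u^6 + 12·u^5 + 30·u^4 + 60·u^3 + 90·u^2 + 90·u + 45)·e^(-2·u)/8; evaluating from 0 to 2.7 gives ≈ 1.6781, while the full integral is 45/8.
This evaluates to P = 0.2983.

P ≈ 0.298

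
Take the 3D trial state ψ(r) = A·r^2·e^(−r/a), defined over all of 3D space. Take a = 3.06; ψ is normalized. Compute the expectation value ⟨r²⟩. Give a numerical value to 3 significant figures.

⟨r²⟩ = ∫ r^2 |ψ|² 4πr² dr over the full domain.
With ∫₀^∞ r^8 e^(−αr) dr = 8!/α^9, since the A² factors cancel between numerator and denominator, ⟨r²⟩ = 14·a^2.
With a = 3.06, ⟨r^2⟩ = 131.1.

⟨r^2⟩ ≈ 131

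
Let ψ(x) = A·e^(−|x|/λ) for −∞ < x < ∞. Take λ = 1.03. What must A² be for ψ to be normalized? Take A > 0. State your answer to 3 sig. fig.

The normalization condition is ∫|ψ|² dx = 1 from −∞ to ∞.
Using ∫₀^∞ xⁿ e^(−αx) dx = n!/αⁿ⁺¹, with ψ = A·e^(−|x|/λ), the integral evaluates to A²·[λ].
Hence A² = 1/[λ].
Plugging in λ = 1.03 yields A = 0.9853.

A^2 ≈ 0.971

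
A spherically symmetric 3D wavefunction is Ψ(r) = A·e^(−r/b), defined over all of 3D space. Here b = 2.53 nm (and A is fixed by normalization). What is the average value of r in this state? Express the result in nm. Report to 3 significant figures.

⟨r⟩ ≈ 3.80 nm

The expectation value is the |Ψ|²-weighted average of r: ∫ r|Ψ|² 4πr² dr.
The ratio of the moment integral to the normalization integral gives ⟨r⟩ = 3·b/2.
With b = 2.53, ⟨r⟩ = 3.795.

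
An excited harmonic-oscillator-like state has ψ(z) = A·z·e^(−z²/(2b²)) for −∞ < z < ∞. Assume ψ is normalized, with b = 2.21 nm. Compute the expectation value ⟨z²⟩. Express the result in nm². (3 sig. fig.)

⟨z^2⟩ ≈ 7.33 nm^2

The expectation value is the |ψ|²-weighted average of z^2: ∫ z^2|ψ|² dz.
Differentiating ∫e^(−αz²) dz = √(π/α) under α to get the higher moments, since the A² factors cancel between numerator and denominator, ⟨z²⟩ = 3·b^2/2.
With b = 2.21, ⟨z^2⟩ = 7.326.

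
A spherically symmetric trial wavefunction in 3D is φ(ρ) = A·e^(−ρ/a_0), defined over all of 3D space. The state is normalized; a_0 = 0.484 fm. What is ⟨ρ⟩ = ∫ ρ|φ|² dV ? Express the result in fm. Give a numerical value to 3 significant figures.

⟨ρ⟩ ≈ 0.726 fm

By definition ⟨ρ⟩ = ∫ ρ |φ(ρ)|² 4πρ² dρ.
Using ∫₀^∞ ρⁿ e^(−αρ) dρ = n!/αⁿ⁺¹, the ratio of the moment integral to the normalization integral gives ⟨ρ⟩ = 3·a_0/2.
Putting a_0 = 0.484 gives 0.7260.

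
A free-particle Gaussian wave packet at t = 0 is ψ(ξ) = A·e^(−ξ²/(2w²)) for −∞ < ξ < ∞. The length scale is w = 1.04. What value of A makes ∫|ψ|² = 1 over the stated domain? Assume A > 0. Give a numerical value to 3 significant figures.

Normalization requires ∫|ψ|² dξ = 1, integrated from −∞ to ∞.
Carrying out the integral gives A² · √(π)·w.
Substituting w = 1.04 gives A² = 0.5425, so A = 0.7365.

A ≈ 0.737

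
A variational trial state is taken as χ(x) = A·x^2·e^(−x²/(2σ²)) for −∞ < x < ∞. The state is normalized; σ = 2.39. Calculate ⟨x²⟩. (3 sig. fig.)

The expectation value is the |χ|²-weighted average of x^2: ∫ x^2|χ|² dx.
Differentiating ∫e^(−αx²) dx = √(π/α) under α to get the higher moments, evaluating both integrals, ⟨x²⟩ = 5·σ^2/2.
Putting σ = 2.39 gives 14.28.

⟨x^2⟩ ≈ 14.3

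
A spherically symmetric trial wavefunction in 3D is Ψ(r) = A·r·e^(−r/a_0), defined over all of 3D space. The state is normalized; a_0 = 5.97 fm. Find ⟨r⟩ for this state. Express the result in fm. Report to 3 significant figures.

⟨r⟩ ≈ 14.9 fm

⟨r⟩ = ∫ r |Ψ|² 4πr² dr over the full domain.
Using ∫₀^∞ rⁿ e^(−αr) dr = n!/αⁿ⁺¹, since the A² factors cancel between numerator and denominator, ⟨r⟩ = 5·a_0/2.
With a_0 = 5.97, ⟨r⟩ = 14.93.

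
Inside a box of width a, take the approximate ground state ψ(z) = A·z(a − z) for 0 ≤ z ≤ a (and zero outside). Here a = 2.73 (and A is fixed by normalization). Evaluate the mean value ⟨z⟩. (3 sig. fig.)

⟨z⟩ ≈ 1.37

⟨z⟩ = ∫ z |ψ|² dz over the full domain.
Expanding the polynomial and integrating term by term, evaluating both integrals, ⟨z⟩ = a/2.
With a = 2.73, ⟨z⟩ = 1.365.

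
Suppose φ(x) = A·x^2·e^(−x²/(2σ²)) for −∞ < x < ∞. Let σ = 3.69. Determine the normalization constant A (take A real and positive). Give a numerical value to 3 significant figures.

A ≈ 0.0332

Require ∫ |φ|² dx = 1 over the whole domain.
With ∫_{−∞}^{∞} x^(2m) e^(−αx²) dx = (2m−1)!!·√π / (2^m α^(m+1/2)), ∫|φ|² dx = A²·(3·√(π)·σ^5/4).
Plugging in σ = 3.69 yields A = 0.03316.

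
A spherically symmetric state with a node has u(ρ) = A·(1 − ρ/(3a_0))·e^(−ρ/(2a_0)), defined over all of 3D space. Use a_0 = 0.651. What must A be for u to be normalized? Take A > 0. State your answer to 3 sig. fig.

A ≈ 0.658

Require ∫ |u|² 4πρ² dρ = 1 over the whole domain.
(Spherical symmetry: dV = 4πρ² dρ.)
Using ∫₀^∞ ρⁿ e^(−αρ) dρ = n!/αⁿ⁺¹, the integral (without the A² prefactor) comes out to 8·π·a_0^3/3.
Hence A² = 1/[8·π·a_0^3/3].
Substituting a_0 = 0.651 gives A² = 0.4327, so A = 0.6578.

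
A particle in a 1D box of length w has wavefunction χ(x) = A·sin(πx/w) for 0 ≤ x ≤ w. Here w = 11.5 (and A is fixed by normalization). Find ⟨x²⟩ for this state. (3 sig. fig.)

The expectation value is the |χ|²-weighted average of x^2: ∫ x^2|χ|² dx.
Since the A² factors cancel between numerator and denominator, ⟨x²⟩ = -w^2/(2·π^2) + w^2/3.
Putting w = 11.5 gives 37.38.

⟨x^2⟩ ≈ 37.4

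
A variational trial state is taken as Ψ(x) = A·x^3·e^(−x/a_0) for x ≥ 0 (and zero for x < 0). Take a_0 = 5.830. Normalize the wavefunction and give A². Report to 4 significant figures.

The normalization condition is ∫|Ψ|² dx = 1 from 0 to ∞.
With ∫₀^∞ x^6 e^(−αx) dx = 6!/α^7, ∫|Ψ|² dx = A²·(45·a_0^7/8).
Plugging in a_0 = 5.830 yields A = 0.00088125.

A^2 ≈ 7.766E-7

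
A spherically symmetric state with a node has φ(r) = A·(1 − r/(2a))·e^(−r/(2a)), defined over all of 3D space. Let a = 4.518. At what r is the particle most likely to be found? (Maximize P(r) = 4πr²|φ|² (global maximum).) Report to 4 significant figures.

r ≈ 23.66

Differentiate P(r) = 4πr²|φ|² with respect to r and set to zero.
This gives r = a·(√(5) + 3).
With a = 4.518, the most probable radial distance is 23.657.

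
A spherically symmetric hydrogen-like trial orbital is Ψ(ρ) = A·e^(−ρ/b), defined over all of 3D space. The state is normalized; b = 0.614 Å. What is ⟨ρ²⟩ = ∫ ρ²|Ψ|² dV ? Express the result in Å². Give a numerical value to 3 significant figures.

By definition ⟨ρ²⟩ = ∫ ρ^2 |Ψ(ρ)|² 4πρ² dρ.
With ∫₀^∞ ρ^4 e^(−αρ) dρ = 4!/α^5, since the A² factors cancel between numerator and denominator, ⟨ρ²⟩ = 3·b^2.
Putting b = 0.614 gives 1.131.

⟨ρ^2⟩ ≈ 1.13 Å^2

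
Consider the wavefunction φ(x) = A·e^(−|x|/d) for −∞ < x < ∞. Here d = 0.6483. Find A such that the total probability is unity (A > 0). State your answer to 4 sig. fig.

The normalization condition is ∫|φ|² dx = 1 from −∞ to ∞.
With ∫₀^∞ x^0 e^(−αx) dx = 0!/α^1, the integral (without the A² prefactor) comes out to d.
Hence A² = 1/[d].
Substituting d = 0.6483 gives A² = 1.5425, so A = 1.2420.

A ≈ 1.242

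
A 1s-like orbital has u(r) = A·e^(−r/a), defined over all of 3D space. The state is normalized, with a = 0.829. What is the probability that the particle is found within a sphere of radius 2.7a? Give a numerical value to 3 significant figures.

With dV = 4πr²dr, the probability is ∫|u|² dV over r ≤ 2.7a.
The full normalization integral is A²·[π·a^3] = 1, fixing A².
Let t = r/a; then A², 4π and the length scale all cancel, so P = ∫_{0}^{2.7} t^2·e^(-2·t) dt ÷ ∫_{0}^{∞} t^2·e^(-2·t) dt.
With ∫ t^2·e^(-2·t) dt = -(2·t^2 + 2·t + 1)·e^(-2·t)/4 + C, the region integral is 1/4 - 1049·e^(-27/5)/200 and the full one is 1/4.
Taking the ratio yields P = 0.9052.

P ≈ 0.905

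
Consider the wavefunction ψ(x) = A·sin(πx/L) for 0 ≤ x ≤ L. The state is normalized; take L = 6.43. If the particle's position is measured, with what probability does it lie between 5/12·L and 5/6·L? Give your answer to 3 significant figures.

P = ∫_{5/12·L}^{5/6·L} |ψ(x)|² dx.
With A² fixed by ∫|ψ|² = 1, i.e. A² = (L/2)^(−1), substitute and integrate.
Substituting u = x/L, A² and the length scale cancel in the ratio: P = ∫_{5/12}^{5/6} sin(π·u)^2 du / ∫_{0}^{1} sin(π·u)^2 du.
An antiderivative of sin(π·u)^2 is u/2 - sin(2·π·u)/(4·π); evaluating from 5/12 to 5/6 gives 1/(8·π) + √(3)/(8·π) + 5/24, while the full integral is 1/2.
Taking the ratio, P = (3 + 3·√(3) + 5·π)/(12·π).

P ≈ 0.634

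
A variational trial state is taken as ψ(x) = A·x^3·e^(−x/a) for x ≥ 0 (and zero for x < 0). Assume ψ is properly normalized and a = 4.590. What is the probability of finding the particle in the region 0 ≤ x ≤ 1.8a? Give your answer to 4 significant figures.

|ψ|² is the probability density, so P = ∫_{0}^{1.8a} |ψ|² dx.
With A² fixed by ∫|ψ|² = 1, i.e. A² = (45·a^7/8)^(−1), substitute and integrate.
Let u = x/a; then A² and the length scale cancel, so P = ∫_{0}^{1.8} u^6·e^(-2·u) du ÷ ∫_{0}^{∞} u^6·e^(-2·u) du.
Using ∫ u^6·e^(-2·u) du = -(4·u^6 + 12·u^5 + 30·u^4 + 60·u^3 + 90·u^2 + 90·u + 45)·e^(-2·u)/8, the numerator is ≈ 0.412163 and the denominator is 45/8.
Evaluating gives P = 0.073273.

P ≈ 0.07327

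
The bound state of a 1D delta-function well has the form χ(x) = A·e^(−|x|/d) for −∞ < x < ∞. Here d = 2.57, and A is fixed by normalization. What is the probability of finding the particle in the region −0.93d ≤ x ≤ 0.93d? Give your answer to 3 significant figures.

The probability is P = ∫ |χ|² dx over [−0.93d, 0.93d].
The normalization integral ∫|χ|²dx over the whole domain equals d·A², and A² cancels in the ratio.
Both integrals are even about x = 0, so only the x ≥ 0 halves are needed (the factors of 2 cancel). Let u = x/d; then A² and the length scale cancel, so P = ∫_{0}^{0.93} e^(-2·u) du ÷ ∫_{0}^{∞} e^(-2·u) du.
An antiderivative of e^(-2·u) is -e^(-2·u)/2; evaluating from 0 to 0.93 gives 1/2 - e^(-93/50)/2, while the full integral is 1/2.
Evaluating gives P = 0.8443.

P ≈ 0.844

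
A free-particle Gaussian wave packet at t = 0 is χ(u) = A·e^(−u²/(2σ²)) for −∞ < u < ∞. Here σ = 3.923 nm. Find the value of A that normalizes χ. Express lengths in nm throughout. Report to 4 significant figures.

A ≈ 0.3792 nm^(-1/2)

We need A² ∫|f|² du = 1, taking the integral from −∞ to ∞.
∫|χ|² du = A²·(√(π)·σ).
Setting this equal to 1 gives A² = 1/(√(π)·σ).
Substituting σ = 3.923 gives A² = 0.14382, so A = 0.37923.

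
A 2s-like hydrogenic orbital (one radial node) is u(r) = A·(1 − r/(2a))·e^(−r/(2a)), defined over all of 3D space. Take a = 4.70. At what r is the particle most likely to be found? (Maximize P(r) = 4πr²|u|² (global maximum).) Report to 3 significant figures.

r ≈ 24.6

Differentiate P(r) = 4πr²|u|² with respect to r and set to zero.
Solving yields r = a·(√(5) + 3).
With a = 4.70, the most probable radial distance is 24.61.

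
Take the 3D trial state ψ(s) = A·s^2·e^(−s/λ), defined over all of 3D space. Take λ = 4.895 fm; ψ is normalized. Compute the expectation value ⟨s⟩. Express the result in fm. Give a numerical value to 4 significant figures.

⟨s⟩ ≈ 17.13 fm

⟨s⟩ = ∫ s |ψ|² 4πs² ds over the full domain.
Using ∫₀^∞ sⁿ e^(−αs) ds = n!/αⁿ⁺¹, since the A² factors cancel between numerator and denominator, ⟨s⟩ = 7·λ/2.
With λ = 4.895, ⟨s⟩ = 17.133.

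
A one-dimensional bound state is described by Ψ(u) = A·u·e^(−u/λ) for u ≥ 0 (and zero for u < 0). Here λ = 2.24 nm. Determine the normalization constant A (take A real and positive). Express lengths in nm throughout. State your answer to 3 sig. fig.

A ≈ 0.597 nm^(-3/2)

Normalization requires ∫|Ψ|² du = 1, integrated from 0 to ∞.
With ∫₀^∞ u^2 e^(−αu) du = 2!/α^3, with Ψ = A·u·e^(−u/λ), the integral evaluates to A²·[λ^3/4].
Plugging in λ = 2.24 yields A = 0.5966.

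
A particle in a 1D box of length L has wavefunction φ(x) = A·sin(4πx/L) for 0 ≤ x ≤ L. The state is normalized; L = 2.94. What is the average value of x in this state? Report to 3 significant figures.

⟨x⟩ ≈ 1.47

By definition ⟨x⟩ = ∫ x |φ(x)|² dx.
Using sin²θ = (1 − cos 2θ)/2, the ratio of the moment integral to the normalization integral gives ⟨x⟩ = L/2.
Putting L = 2.94 gives 1.470.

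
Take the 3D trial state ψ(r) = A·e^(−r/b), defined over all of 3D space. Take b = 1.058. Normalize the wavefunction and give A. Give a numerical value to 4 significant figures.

A ≈ 0.5184

We need A² ∫|f|² 4πr² dr = 1, taking the integral from 0 to ∞.
The angular integral contributes 4π, leaving ∫₀^∞ r²|ψ|² dr.
Using ∫₀^∞ rⁿ e^(−αr) dr = n!/αⁿ⁺¹, ∫|ψ|² 4πr² dr = A²·(π·b^3).
Setting this equal to 1 gives A² = 1/(π·b^3).
Plugging in b = 1.058 yields A = 0.51844.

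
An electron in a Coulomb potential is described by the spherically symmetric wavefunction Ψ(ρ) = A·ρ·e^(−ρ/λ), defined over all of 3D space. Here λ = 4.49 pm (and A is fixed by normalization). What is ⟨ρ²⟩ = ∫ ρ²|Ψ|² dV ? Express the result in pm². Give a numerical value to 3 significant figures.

The expectation value is the |Ψ|²-weighted average of ρ^2: ∫ ρ^2|Ψ|² 4πρ² dρ.
With ∫₀^∞ ρ^6 e^(−αρ) dρ = 6!/α^7, evaluating both integrals, ⟨ρ²⟩ = 15·λ^2/2.
Putting λ = 4.49 gives 151.2.

⟨ρ^2⟩ ≈ 151 pm^2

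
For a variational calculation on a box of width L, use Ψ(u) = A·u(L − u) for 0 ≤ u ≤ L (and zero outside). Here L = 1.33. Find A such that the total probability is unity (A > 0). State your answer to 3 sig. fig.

A ≈ 2.68

Require ∫ |Ψ|² du = 1 over the whole domain.
∫|Ψ|² du = A²·(L^5/30).
Setting this equal to 1 gives A² = 1/(L^5/30).
Substituting L = 1.33 gives A² = 7.209, so A = 2.685.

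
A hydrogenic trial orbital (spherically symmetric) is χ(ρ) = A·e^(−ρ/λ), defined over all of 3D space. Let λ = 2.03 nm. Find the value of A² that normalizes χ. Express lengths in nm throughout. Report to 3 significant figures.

A^2 ≈ 0.0381 nm^(-3)

The normalization condition is ∫|χ|² 4πρ² dρ = 1 from 0 to ∞.
With ∫₀^∞ ρ^2 e^(−αρ) dρ = 2!/α^3, with χ = A·e^(−ρ/λ), the integral evaluates to A²·[π·λ^3].
Substituting λ = 2.03 gives A² = 0.03805, so A = 0.1951.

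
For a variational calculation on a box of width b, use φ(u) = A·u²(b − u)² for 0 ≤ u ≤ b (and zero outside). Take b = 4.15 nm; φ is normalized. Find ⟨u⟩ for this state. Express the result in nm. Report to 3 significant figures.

⟨u⟩ ≈ 2.08 nm

The expectation value is the |φ|²-weighted average of u: ∫ u|φ|² du.
Expanding the polynomial and integrating term by term, evaluating both integrals, ⟨u⟩ = b/2.
Putting b = 4.15 gives 2.075.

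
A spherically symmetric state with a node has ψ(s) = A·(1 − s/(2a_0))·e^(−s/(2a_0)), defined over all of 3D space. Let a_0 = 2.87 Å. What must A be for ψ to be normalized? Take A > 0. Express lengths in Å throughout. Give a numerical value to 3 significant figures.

Require ∫ |ψ|² 4πs² ds = 1 over the whole domain.
In 3D with spherical symmetry the volume element is 4πs² ds.
Carrying out the integral gives A² · 8·π·a_0^3.
Hence A² = 1/[8·π·a_0^3].
Substituting a_0 = 2.87 gives A² = 0.001683, so A = 0.04103.

A ≈ 0.0410 Å^(-3/2)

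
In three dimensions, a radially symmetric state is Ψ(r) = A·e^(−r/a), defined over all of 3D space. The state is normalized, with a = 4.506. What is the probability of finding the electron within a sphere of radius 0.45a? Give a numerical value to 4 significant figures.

P = ∫ |Ψ|² 4πr² dr over r ≤ 0.45a.
Normalization gives A² = 1/(π·a^3).
In terms of u = r/a (A², 4π and the length scale all cancel between numerator and denominator), P = [∫_{0}^{0.45} u^2·e^(-2·u) du] / [∫_{0}^{∞} u^2·e^(-2·u) du].
With ∫ u^2·e^(-2·u) du = -(2·u^2 + 2·u + 1)·e^(-2·u)/4 + C, the region integral is 1/4 - 461·e^(-9/10)/800 and the full one is 1/4.
Taking the ratio yields P = 0.062857.

P ≈ 0.06286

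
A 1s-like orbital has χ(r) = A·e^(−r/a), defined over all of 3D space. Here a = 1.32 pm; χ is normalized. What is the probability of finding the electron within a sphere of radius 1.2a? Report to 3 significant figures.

P ≈ 0.430

With dV = 4πr²dr, the probability is ∫|χ|² dV over r ≤ 1.2a.
The full normalization integral is A²·[π·a^3] = 1, fixing A².
In terms of u = r/a (A², 4π and the length scale all cancel between numerator and denominator), P = [∫_{0}^{1.2} u^2·e^(-2·u) du] / [∫_{0}^{∞} u^2·e^(-2·u) du].
An antiderivative of u^2·e^(-2·u) is -(2·u^2 + 2·u + 1)·e^(-2·u)/4; evaluating from 0 to 1.2 gives 1/4 - 157·e^(-12/5)/100, while the full integral is 1/4.
The region integral divided by the full integral gives P = 0.4303.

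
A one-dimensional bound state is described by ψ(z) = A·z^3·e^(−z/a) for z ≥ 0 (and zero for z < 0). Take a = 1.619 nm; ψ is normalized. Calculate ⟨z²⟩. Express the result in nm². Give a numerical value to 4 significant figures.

The expectation value is the |ψ|²-weighted average of z^2: ∫ z^2|ψ|² dz.
The ratio of the moment integral to the normalization integral gives ⟨z²⟩ = 14·a^2.
With a = 1.619, ⟨z^2⟩ = 36.696.

⟨z^2⟩ ≈ 36.70 nm^2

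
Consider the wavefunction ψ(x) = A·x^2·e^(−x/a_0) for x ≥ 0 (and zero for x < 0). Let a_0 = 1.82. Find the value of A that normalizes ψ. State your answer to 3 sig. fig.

Require ∫ |ψ|² dx = 1 over the whole domain.
Recall ∫₀^∞ x^m e^(−x/β) dx = m!·β^(m+1), ∫|ψ|² dx = A²·(3·a_0^5/4).
Setting this equal to 1 gives A² = 1/(3·a_0^5/4).
Plugging in a_0 = 1.82 yields A = 0.2584.

A ≈ 0.258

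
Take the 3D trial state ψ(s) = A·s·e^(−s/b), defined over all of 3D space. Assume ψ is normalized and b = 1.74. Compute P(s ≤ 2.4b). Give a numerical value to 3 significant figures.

Integrate the radial probability density 4πs²|ψ|² over s ≤ 2.4b.
The full normalization integral is A²·[3·π·b^5] = 1, fixing A².
In terms of u = s/b (A², 4π and the length scale all cancel between numerator and denominator), P = [∫_{0}^{2.4} u^4·e^(-2·u) du] / [∫_{0}^{∞} u^4·e^(-2·u) du].
Using ∫ u^4·e^(-2·u) du = -(u^4/2 + u^3 + 3·u^2/2 + 3·u/2 + 3/4)·e^(-2·u), the numerator is ≈ 0.39281 and the denominator is 3/4.
The region integral divided by the full integral gives P = 0.5237.

P ≈ 0.524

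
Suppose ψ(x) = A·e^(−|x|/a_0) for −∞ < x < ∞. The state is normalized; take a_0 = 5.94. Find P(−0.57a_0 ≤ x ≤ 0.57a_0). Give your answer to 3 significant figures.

P ≈ 0.680

P = ∫_{−0.57a_0}^{0.57a_0} |ψ(x)|² dx.
The normalization integral ∫|ψ|²dx over the whole domain equals a_0·A², and A² cancels in the ratio.
Both integrals are even about x = 0, so only the x ≥ 0 halves are needed (the factors of 2 cancel). Substituting u = x/a_0, A² and the length scale cancel in the ratio: P = ∫_{0}^{0.57} e^(-2·u) du / ∫_{0}^{∞} e^(-2·u) du.
With ∫ e^(-2·u) du = -e^(-2·u)/2 + C, the region integral is 1/2 - e^(-57/50)/2 and the full one is 1/2.
This works out to P = 0.6802.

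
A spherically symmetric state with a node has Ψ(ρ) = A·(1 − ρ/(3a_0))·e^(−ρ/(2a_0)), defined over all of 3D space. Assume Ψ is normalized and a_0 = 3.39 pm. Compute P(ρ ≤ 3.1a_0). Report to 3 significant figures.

P ≈ 0.353

Integrate the radial probability density 4πρ²|Ψ|² over ρ ≤ 3.1a_0.
A² is fixed by ∫₀^∞ 4πρ²|Ψ|² dρ = 1, i.e. A² = (8·π·a_0^3/3)^(−1).
Let u = ρ/a_0; then A², 4π and the length scale all cancel, so P = ∫_{0}^{3.1} u^2·(1 - u/3)^2·e^(-u) du ÷ ∫_{0}^{∞} u^2·(1 - u/3)^2·e^(-u) du.
With ∫ u^2·(1 - u/3)^2·e^(-u) du = (-u^4 + 2·u^3 - 3·u^2 - 6·u - 6)·e^(-u)/9 + C, the region integral is ≈ 0.23519 and the full one is 2/3.
This evaluates to P = 0.3528.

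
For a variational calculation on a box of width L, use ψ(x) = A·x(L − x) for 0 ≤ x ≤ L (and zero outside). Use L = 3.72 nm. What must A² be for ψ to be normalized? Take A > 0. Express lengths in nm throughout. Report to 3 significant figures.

A^2 ≈ 0.0421 nm^(-5)

The normalization condition is ∫|ψ|² dx = 1 from 0 to L.
Expanding the polynomial and integrating term by term, the integral (without the A² prefactor) comes out to L^5/30.
So A² = (L^5/30)^(−1).
Plugging in L = 3.72 yields A = 0.2052.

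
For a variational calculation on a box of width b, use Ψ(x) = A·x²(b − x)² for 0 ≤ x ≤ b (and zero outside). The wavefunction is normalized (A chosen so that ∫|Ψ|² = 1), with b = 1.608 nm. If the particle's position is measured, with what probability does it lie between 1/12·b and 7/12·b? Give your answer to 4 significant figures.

The probability is P = ∫ |Ψ|² dx over [1/12·b, 7/12·b].
With A² fixed by ∫|Ψ|² = 1, i.e. A² = (b^9/630)^(−1), substitute and integrate.
Let u = x/b; then A² and the length scale cancel, so P = ∫_{1/12}^{7/12} u^4·(1 - u)^4 du ÷ ∫_{0}^{1} u^4·(1 - u)^4 du.
Using ∫ u^4·(1 - u)^4 du = u^5·(70·u^4 - 315·u^3 + 540·u^2 - 420·u + 126)/630, the numerator is ≈ 0.00110681 and the denominator is 1/630.
Taking the ratio, P = 0.69729.

P ≈ 0.6973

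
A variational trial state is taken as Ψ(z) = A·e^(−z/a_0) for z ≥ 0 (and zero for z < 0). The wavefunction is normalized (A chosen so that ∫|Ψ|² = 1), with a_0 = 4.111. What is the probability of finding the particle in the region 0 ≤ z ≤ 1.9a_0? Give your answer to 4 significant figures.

P ≈ 0.9776

|Ψ|² is the probability density, so P = ∫_{0}^{1.9a_0} |Ψ|² dz.
With A² fixed by ∫|Ψ|² = 1, i.e. A² = (a_0/2)^(−1), substitute and integrate.
Let u = z/a_0; then A² and the length scale cancel, so P = ∫_{0}^{1.9} e^(-2·u) du ÷ ∫_{0}^{∞} e^(-2·u) du.
An antiderivative of e^(-2·u) is -e^(-2·u)/2; evaluating from 0 to 1.9 gives 1/2 - e^(-19/5)/2, while the full integral is 1/2.
Taking the ratio, P = 0.97763.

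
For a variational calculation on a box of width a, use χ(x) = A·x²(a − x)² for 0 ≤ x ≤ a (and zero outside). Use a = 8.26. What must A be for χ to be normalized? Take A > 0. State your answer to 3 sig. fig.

A ≈ 0.00188

We need A² ∫|f|² dx = 1, taking the integral from 0 to a.
∫|χ|² dx = A²·(a^9/630).
Setting this equal to 1 gives A² = 1/(a^9/630).
Plugging in a = 8.26 yields A = 0.001876.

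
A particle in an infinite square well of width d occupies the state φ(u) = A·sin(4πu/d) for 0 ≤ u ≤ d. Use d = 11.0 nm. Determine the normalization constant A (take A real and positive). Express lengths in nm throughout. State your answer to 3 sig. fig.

We need A² ∫|f|² du = 1, taking the integral from 0 to d.
With φ = A·sin(4πu/d), the integral evaluates to A²·[d/2].
Setting this equal to 1 gives A² = 1/(d/2).
With d = 11.0: A² = 0.1818 and A = 0.4264.

A ≈ 0.426 nm^(-1/2)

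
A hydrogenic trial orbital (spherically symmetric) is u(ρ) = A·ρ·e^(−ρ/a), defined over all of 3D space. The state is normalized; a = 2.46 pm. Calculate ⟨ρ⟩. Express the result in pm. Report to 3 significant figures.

⟨ρ⟩ ≈ 6.15 pm

The expectation value is the |u|²-weighted average of ρ: ∫ ρ|u|² 4πρ² dρ.
Since the A² factors cancel between numerator and denominator, ⟨ρ⟩ = 5·a/2.
With a = 2.46, ⟨ρ⟩ = 6.150.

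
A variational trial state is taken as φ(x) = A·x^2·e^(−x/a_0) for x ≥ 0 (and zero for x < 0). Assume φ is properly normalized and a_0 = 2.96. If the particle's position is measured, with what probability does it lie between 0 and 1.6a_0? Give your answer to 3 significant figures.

P ≈ 0.219

|φ|² is the probability density, so P = ∫_{0}^{1.6a_0} |φ|² dx.
With A² fixed by ∫|φ|² = 1, i.e. A² = (3·a_0^5/4)^(−1), substitute and integrate.
Substituting u = x/a_0, A² and the length scale cancel in the ratio: P = ∫_{0}^{1.6} u^4·e^(-2·u) du / ∫_{0}^{∞} u^4·e^(-2·u) du.
An antiderivative of u^4·e^(-2·u) is -(u^4/2 + u^3 + 3·u^2/2 + 3·u/2 + 3/4)·e^(-2·u); evaluating from 0 to 1.6 gives ≈ 0.16454, while the full integral is 3/4.
This works out to P = 0.2194.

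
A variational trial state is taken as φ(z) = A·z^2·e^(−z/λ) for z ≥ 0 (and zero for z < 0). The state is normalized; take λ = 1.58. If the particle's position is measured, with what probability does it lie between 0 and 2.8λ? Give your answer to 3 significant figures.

P ≈ 0.658

P = ∫_{0}^{2.8λ} |φ(z)|² dz.
With A² fixed by ∫|φ|² = 1, i.e. A² = (3·λ^5/4)^(−1), substitute and integrate.
Substituting u = z/λ, A² and the length scale cancel in the ratio: P = ∫_{0}^{2.8} u^4·e^(-2·u) du / ∫_{0}^{∞} u^4·e^(-2·u) du.
Using ∫ u^4·e^(-2·u) du = -(u^4/2 + u^3 + 3·u^2/2 + 3·u/2 + 3/4)·e^(-2·u), the numerator is ≈ 0.49339 and the denominator is 3/4.
The result is P = 0.6578.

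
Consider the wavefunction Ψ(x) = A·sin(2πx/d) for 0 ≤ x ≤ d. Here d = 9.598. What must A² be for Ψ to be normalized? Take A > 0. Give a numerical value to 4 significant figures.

We need A² ∫|f|² dx = 1, taking the integral from 0 to d.
With ∫₀^d sin²(nπx/d) dx = d/2, carrying out the integral gives A² · d/2.
So A² = (d/2)^(−1).
With d = 9.598: A² = 0.20838 and A = 0.45648.

A^2 ≈ 0.2084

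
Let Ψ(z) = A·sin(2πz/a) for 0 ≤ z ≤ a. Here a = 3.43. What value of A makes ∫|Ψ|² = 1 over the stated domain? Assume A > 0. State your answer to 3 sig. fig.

Require ∫ |Ψ|² dz = 1 over the whole domain.
With ∫₀^a sin²(nπz/a) dz = a/2, carrying out the integral gives A² · a/2.
Substituting a = 3.43 gives A² = 0.5831, so A = 0.7636.

A ≈ 0.764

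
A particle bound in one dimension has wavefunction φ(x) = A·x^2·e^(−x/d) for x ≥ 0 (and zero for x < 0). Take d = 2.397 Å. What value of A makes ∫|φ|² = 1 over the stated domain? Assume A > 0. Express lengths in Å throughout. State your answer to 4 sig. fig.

Require ∫ |φ|² dx = 1 over the whole domain.
The integral (without the A² prefactor) comes out to 3·d^5/4.
Substituting d = 2.397 gives A² = 0.016850, so A = 0.12981.

A ≈ 0.1298 Å^(-5/2)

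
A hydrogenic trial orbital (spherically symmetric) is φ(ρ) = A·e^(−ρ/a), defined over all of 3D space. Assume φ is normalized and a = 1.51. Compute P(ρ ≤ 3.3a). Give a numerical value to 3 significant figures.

Integrate the radial probability density 4πρ²|φ|² over ρ ≤ 3.3a.
A² is fixed by ∫₀^∞ 4πρ²|φ|² dρ = 1, i.e. A² = (π·a^3)^(−1).
Substituting u = ρ/a, A², 4π and the length scale all cancel in the ratio: P = ∫_{0}^{3.3} u^2·e^(-2·u) du / ∫_{0}^{∞} u^2·e^(-2·u) du.
An antiderivative of u^2·e^(-2·u) is -(2·u^2 + 2·u + 1)·e^(-2·u)/4; evaluating from 0 to 3.3 gives 1/4 - 1469·e^(-33/5)/200, while the full integral is 1/4.
This evaluates to P = 0.9600.

P ≈ 0.960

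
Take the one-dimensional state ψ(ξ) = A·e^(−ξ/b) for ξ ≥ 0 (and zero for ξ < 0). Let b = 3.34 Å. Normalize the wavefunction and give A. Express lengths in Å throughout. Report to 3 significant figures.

A ≈ 0.774 Å^(-1/2)

The normalization condition is ∫|ψ|² dξ = 1 from 0 to ∞.
Using ∫₀^∞ ξⁿ e^(−αξ) dξ = n!/αⁿ⁺¹, the integral (without the A² prefactor) comes out to b/2.
Setting this equal to 1 gives A² = 1/(b/2).
Substituting b = 3.34 gives A² = 0.5988, so A = 0.7738.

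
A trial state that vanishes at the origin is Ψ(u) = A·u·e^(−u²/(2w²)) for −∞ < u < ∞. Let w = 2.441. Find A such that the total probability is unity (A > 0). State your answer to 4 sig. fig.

The normalization condition is ∫|Ψ|² du = 1 from −∞ to ∞.
With ∫_{−∞}^{∞} u^(2m) e^(−αu²) du = (2m−1)!!·√π / (2^m α^(m+1/2)), carrying out the integral gives A² · √(π)·w^3/2.
So A² = (√(π)·w^3/2)^(−1).
Plugging in w = 2.441 yields A = 0.27853.

A ≈ 0.2785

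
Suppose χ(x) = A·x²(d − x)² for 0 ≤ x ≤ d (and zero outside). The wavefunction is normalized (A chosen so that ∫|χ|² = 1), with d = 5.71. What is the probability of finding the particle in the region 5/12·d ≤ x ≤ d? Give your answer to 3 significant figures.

P ≈ 0.698

|χ|² is the probability density, so P = ∫_{5/12·d}^{d} |χ|² dx.
The normalization integral ∫|χ|²dx over the whole domain equals d^9/630·A², and A² cancels in the ratio.
In terms of u = x/d (A² and the length scale cancel between numerator and denominator), P = [∫_{5/12}^{1} u^4·(1 - u)^4 du] / [∫_{0}^{1} u^4·(1 - u)^4 du].
An antiderivative of u^4·(1 - u)^4 is u^5·(70·u^4 - 315·u^3 + 540·u^2 - 420·u + 126)/630; evaluating from 5/12 to 1 gives ≈ 0.0011074, while the full integral is 1/630.
This works out to P = 0.6977.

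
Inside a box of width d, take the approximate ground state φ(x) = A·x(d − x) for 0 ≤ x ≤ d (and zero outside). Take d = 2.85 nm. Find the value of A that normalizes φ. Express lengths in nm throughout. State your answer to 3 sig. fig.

A ≈ 0.399 nm^(-5/2)

Require ∫ |φ|² dx = 1 over the whole domain.
Expanding the polynomial and integrating term by term, the integral (without the A² prefactor) comes out to d^5/30.
So A² = (d^5/30)^(−1).
With d = 2.85: A² = 0.1596 and A = 0.3994.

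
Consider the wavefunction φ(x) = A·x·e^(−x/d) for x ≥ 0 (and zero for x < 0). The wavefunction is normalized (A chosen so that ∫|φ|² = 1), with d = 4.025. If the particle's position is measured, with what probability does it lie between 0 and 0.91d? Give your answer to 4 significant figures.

P ≈ 0.2747

P = ∫_{0}^{0.91d} |φ(x)|² dx.
The normalization integral ∫|φ|²dx over the whole domain equals d^3/4·A², and A² cancels in the ratio.
In terms of u = x/d (A² and the length scale cancel between numerator and denominator), P = [∫_{0}^{0.91} u^2·e^(-2·u) du] / [∫_{0}^{∞} u^2·e^(-2·u) du].
With ∫ u^2·e^(-2·u) du = -(2·u^2 + 2·u + 1)·e^(-2·u)/4 + C, the region integral is ≈ 0.0686851 and the full one is 1/4.
Evaluating gives P = 0.27474.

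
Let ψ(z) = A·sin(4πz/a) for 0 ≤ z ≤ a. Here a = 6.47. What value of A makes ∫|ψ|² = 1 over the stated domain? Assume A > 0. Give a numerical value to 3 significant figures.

A ≈ 0.556

We need A² ∫|f|² dz = 1, taking the integral from 0 to a.
Using sin²θ = (1 − cos 2θ)/2, with ψ = A·sin(4πz/a), the integral evaluates to A²·[a/2].
Hence A² = 1/[a/2].
Plugging in a = 6.47 yields A = 0.5560.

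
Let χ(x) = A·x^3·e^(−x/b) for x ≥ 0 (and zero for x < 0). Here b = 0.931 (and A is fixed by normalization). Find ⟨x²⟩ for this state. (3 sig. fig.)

The expectation value is the |χ|²-weighted average of x^2: ∫ x^2|χ|² dx.
With ∫₀^∞ x^8 e^(−αx) dx = 8!/α^9, the ratio of the moment integral to the normalization integral gives ⟨x²⟩ = 14·b^2.
Putting b = 0.931 gives 12.13.

⟨x^2⟩ ≈ 12.1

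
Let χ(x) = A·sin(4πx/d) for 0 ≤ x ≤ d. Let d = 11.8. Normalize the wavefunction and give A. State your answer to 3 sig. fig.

Normalization requires ∫|χ|² dx = 1, integrated from 0 to d.
∫|χ|² dx = A²·(d/2).
Setting this equal to 1 gives A² = 1/(d/2).
Substituting d = 11.8 gives A² = 0.1695, so A = 0.4117.

A ≈ 0.412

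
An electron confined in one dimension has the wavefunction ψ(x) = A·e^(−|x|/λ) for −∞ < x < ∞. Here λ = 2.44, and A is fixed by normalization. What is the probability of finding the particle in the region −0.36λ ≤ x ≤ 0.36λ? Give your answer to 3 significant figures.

P ≈ 0.513

|ψ|² is the probability density, so P = ∫_{−0.36λ}^{0.36λ} |ψ|² dx.
The normalization integral ∫|ψ|²dx over the whole domain equals λ·A², and A² cancels in the ratio.
Both integrals are even about x = 0, so only the x ≥ 0 halves are needed (the factors of 2 cancel). In terms of u = x/λ (A² and the length scale cancel between numerator and denominator), P = [∫_{0}^{0.36} e^(-2·u) du] / [∫_{0}^{∞} e^(-2·u) du].
With ∫ e^(-2·u) du = -e^(-2·u)/2 + C, the region integral is 1/2 - e^(-18/25)/2 and the full one is 1/2.
The result is P = 0.5132.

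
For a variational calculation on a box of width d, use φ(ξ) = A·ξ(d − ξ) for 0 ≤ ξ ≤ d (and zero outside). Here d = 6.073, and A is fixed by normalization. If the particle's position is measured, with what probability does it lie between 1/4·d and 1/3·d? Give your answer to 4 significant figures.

P ≈ 0.1064

|φ|² is the probability density, so P = ∫_{1/4·d}^{1/3·d} |φ|² dξ.
Since A² = 1/(d^5/30), this is the region integral divided by the full normalization integral.
Let u = ξ/d; then A² and the length scale cancel, so P = ∫_{1/4}^{1/3} u^2·(1 - u)^2 du ÷ ∫_{0}^{1} u^2·(1 - u)^2 du.
Using ∫ u^2·(1 - u)^2 du = u^3·(6·u^2 - 15·u + 10)/30, the numerator is ≈ 0.00354536 and the denominator is 1/30.
Taking the ratio, P = 0.10636.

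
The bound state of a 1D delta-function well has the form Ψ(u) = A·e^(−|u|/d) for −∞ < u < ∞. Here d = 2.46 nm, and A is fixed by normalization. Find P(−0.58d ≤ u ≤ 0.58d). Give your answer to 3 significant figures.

P ≈ 0.687

|Ψ|² is the probability density, so P = ∫_{−0.58d}^{0.58d} |Ψ|² du.
The normalization integral ∫|Ψ|²du over the whole domain equals d·A², and A² cancels in the ratio.
Both integrals are even about u = 0, so only the u ≥ 0 halves are needed (the factors of 2 cancel). In terms of t = u/d (A² and the length scale cancel between numerator and denominator), P = [∫_{0}^{0.58} e^(-2·t) dt] / [∫_{0}^{∞} e^(-2·t) dt].
With ∫ e^(-2·t) dt = -e^(-2·t)/2 + C, the region integral is 1/2 - e^(-29/25)/2 and the full one is 1/2.
Evaluating gives P = 0.6865.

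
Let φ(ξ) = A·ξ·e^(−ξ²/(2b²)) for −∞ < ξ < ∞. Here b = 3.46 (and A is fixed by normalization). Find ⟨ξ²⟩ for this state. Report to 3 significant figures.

⟨ξ^2⟩ ≈ 18.0

⟨ξ²⟩ = ∫ ξ^2 |φ|² dξ over the full domain.
Since the A² factors cancel between numerator and denominator, ⟨ξ²⟩ = 3·b^2/2.
With b = 3.46, ⟨ξ^2⟩ = 17.96.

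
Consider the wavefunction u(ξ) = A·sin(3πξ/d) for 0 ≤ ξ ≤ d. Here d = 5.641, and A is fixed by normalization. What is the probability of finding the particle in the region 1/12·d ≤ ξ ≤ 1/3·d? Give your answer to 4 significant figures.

P ≈ 0.3031

The probability is P = ∫ |u|² dξ over [1/12·d, 1/3·d].
The normalization integral ∫|u|²dξ over the whole domain equals d/2·A², and A² cancels in the ratio.
In terms of t = ξ/d (A² and the length scale cancel between numerator and denominator), P = [∫_{1/12}^{1/3} sin(3·π·t)^2 dt] / [∫_{0}^{1} sin(3·π·t)^2 dt].
With ∫ sin(3·π·t)^2 dt = t/2 - sin(6·π·t)/(12·π) + C, the region integral is 1/(12·π) + 1/8 and the full one is 1/2.
The result is P = (2 + 3·π)/(12·π).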